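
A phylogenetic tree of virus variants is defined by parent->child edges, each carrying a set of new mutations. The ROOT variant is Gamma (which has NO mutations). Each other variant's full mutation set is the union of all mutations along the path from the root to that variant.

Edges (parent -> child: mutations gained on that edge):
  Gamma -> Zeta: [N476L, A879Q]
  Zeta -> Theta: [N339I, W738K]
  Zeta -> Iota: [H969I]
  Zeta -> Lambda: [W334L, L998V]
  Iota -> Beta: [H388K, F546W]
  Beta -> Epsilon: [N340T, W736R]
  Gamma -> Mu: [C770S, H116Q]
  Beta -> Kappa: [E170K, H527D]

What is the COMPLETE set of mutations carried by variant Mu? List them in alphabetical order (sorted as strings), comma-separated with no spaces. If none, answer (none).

Answer: C770S,H116Q

Derivation:
At Gamma: gained [] -> total []
At Mu: gained ['C770S', 'H116Q'] -> total ['C770S', 'H116Q']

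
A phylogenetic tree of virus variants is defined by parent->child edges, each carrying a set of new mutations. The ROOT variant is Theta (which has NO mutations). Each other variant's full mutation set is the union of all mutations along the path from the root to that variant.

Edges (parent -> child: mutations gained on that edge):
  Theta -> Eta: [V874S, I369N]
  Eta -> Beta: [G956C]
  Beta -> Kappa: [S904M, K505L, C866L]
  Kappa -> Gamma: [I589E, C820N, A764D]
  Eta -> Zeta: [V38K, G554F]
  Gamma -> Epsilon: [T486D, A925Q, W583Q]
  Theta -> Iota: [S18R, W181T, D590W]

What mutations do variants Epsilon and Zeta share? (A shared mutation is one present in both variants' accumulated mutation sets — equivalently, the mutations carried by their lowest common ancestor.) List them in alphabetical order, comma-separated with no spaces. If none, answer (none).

Accumulating mutations along path to Epsilon:
  At Theta: gained [] -> total []
  At Eta: gained ['V874S', 'I369N'] -> total ['I369N', 'V874S']
  At Beta: gained ['G956C'] -> total ['G956C', 'I369N', 'V874S']
  At Kappa: gained ['S904M', 'K505L', 'C866L'] -> total ['C866L', 'G956C', 'I369N', 'K505L', 'S904M', 'V874S']
  At Gamma: gained ['I589E', 'C820N', 'A764D'] -> total ['A764D', 'C820N', 'C866L', 'G956C', 'I369N', 'I589E', 'K505L', 'S904M', 'V874S']
  At Epsilon: gained ['T486D', 'A925Q', 'W583Q'] -> total ['A764D', 'A925Q', 'C820N', 'C866L', 'G956C', 'I369N', 'I589E', 'K505L', 'S904M', 'T486D', 'V874S', 'W583Q']
Mutations(Epsilon) = ['A764D', 'A925Q', 'C820N', 'C866L', 'G956C', 'I369N', 'I589E', 'K505L', 'S904M', 'T486D', 'V874S', 'W583Q']
Accumulating mutations along path to Zeta:
  At Theta: gained [] -> total []
  At Eta: gained ['V874S', 'I369N'] -> total ['I369N', 'V874S']
  At Zeta: gained ['V38K', 'G554F'] -> total ['G554F', 'I369N', 'V38K', 'V874S']
Mutations(Zeta) = ['G554F', 'I369N', 'V38K', 'V874S']
Intersection: ['A764D', 'A925Q', 'C820N', 'C866L', 'G956C', 'I369N', 'I589E', 'K505L', 'S904M', 'T486D', 'V874S', 'W583Q'] ∩ ['G554F', 'I369N', 'V38K', 'V874S'] = ['I369N', 'V874S']

Answer: I369N,V874S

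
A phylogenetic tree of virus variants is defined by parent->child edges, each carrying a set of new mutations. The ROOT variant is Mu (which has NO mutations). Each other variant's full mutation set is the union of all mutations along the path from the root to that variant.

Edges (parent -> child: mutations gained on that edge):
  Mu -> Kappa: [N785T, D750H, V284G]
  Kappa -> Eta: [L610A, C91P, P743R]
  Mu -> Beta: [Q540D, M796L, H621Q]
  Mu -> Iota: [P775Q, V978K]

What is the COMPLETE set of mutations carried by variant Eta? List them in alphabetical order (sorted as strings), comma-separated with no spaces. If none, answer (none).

Answer: C91P,D750H,L610A,N785T,P743R,V284G

Derivation:
At Mu: gained [] -> total []
At Kappa: gained ['N785T', 'D750H', 'V284G'] -> total ['D750H', 'N785T', 'V284G']
At Eta: gained ['L610A', 'C91P', 'P743R'] -> total ['C91P', 'D750H', 'L610A', 'N785T', 'P743R', 'V284G']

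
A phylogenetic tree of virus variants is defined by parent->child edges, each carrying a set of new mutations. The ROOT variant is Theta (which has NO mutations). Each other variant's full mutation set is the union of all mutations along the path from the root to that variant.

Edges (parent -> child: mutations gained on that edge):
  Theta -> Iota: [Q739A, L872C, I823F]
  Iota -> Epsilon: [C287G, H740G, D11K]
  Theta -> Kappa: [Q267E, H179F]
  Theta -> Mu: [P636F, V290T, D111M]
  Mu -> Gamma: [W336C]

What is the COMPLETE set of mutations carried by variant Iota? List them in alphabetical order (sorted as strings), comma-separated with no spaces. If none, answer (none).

Answer: I823F,L872C,Q739A

Derivation:
At Theta: gained [] -> total []
At Iota: gained ['Q739A', 'L872C', 'I823F'] -> total ['I823F', 'L872C', 'Q739A']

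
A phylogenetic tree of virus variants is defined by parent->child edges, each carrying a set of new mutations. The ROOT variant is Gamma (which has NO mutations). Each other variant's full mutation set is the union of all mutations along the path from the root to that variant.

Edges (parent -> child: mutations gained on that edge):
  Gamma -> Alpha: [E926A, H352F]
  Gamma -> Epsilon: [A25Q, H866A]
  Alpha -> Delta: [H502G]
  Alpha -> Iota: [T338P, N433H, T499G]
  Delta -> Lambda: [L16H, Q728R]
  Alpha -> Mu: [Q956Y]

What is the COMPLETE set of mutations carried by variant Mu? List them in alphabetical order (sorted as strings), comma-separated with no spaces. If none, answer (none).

Answer: E926A,H352F,Q956Y

Derivation:
At Gamma: gained [] -> total []
At Alpha: gained ['E926A', 'H352F'] -> total ['E926A', 'H352F']
At Mu: gained ['Q956Y'] -> total ['E926A', 'H352F', 'Q956Y']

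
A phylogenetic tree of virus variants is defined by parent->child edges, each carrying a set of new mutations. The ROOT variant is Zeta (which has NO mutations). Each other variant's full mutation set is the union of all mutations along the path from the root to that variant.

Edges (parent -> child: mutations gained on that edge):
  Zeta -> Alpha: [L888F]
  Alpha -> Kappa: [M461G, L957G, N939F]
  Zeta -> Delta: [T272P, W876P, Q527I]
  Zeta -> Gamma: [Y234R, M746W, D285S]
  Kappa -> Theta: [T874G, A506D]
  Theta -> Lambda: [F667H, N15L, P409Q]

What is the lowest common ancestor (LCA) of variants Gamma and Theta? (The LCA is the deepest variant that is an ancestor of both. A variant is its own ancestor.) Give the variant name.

Path from root to Gamma: Zeta -> Gamma
  ancestors of Gamma: {Zeta, Gamma}
Path from root to Theta: Zeta -> Alpha -> Kappa -> Theta
  ancestors of Theta: {Zeta, Alpha, Kappa, Theta}
Common ancestors: {Zeta}
Walk up from Theta: Theta (not in ancestors of Gamma), Kappa (not in ancestors of Gamma), Alpha (not in ancestors of Gamma), Zeta (in ancestors of Gamma)
Deepest common ancestor (LCA) = Zeta

Answer: Zeta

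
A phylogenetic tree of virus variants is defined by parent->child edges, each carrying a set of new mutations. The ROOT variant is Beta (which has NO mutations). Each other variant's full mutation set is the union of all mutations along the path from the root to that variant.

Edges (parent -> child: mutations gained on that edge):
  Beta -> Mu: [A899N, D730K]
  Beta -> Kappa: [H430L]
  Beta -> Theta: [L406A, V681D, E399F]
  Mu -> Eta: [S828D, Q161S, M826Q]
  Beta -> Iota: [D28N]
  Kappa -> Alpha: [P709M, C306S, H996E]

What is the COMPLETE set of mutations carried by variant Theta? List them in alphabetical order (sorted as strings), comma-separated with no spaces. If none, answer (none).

Answer: E399F,L406A,V681D

Derivation:
At Beta: gained [] -> total []
At Theta: gained ['L406A', 'V681D', 'E399F'] -> total ['E399F', 'L406A', 'V681D']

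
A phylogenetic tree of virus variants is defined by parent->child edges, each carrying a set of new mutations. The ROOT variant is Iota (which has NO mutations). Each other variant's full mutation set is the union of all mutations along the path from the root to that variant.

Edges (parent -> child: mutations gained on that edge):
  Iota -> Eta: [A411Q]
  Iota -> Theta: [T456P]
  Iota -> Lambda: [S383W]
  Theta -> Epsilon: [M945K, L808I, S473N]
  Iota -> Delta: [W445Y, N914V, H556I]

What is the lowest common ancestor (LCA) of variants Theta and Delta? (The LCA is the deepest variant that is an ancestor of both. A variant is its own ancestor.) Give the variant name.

Answer: Iota

Derivation:
Path from root to Theta: Iota -> Theta
  ancestors of Theta: {Iota, Theta}
Path from root to Delta: Iota -> Delta
  ancestors of Delta: {Iota, Delta}
Common ancestors: {Iota}
Walk up from Delta: Delta (not in ancestors of Theta), Iota (in ancestors of Theta)
Deepest common ancestor (LCA) = Iota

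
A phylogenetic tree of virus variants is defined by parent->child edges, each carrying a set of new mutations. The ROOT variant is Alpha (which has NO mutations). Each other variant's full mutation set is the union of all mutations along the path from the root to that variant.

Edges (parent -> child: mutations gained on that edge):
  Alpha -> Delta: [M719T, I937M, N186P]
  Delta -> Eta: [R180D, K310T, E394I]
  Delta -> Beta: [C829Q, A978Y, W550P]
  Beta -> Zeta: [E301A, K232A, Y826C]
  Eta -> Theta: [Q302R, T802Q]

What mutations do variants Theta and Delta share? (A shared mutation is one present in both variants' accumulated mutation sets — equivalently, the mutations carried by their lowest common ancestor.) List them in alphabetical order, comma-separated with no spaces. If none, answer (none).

Answer: I937M,M719T,N186P

Derivation:
Accumulating mutations along path to Theta:
  At Alpha: gained [] -> total []
  At Delta: gained ['M719T', 'I937M', 'N186P'] -> total ['I937M', 'M719T', 'N186P']
  At Eta: gained ['R180D', 'K310T', 'E394I'] -> total ['E394I', 'I937M', 'K310T', 'M719T', 'N186P', 'R180D']
  At Theta: gained ['Q302R', 'T802Q'] -> total ['E394I', 'I937M', 'K310T', 'M719T', 'N186P', 'Q302R', 'R180D', 'T802Q']
Mutations(Theta) = ['E394I', 'I937M', 'K310T', 'M719T', 'N186P', 'Q302R', 'R180D', 'T802Q']
Accumulating mutations along path to Delta:
  At Alpha: gained [] -> total []
  At Delta: gained ['M719T', 'I937M', 'N186P'] -> total ['I937M', 'M719T', 'N186P']
Mutations(Delta) = ['I937M', 'M719T', 'N186P']
Intersection: ['E394I', 'I937M', 'K310T', 'M719T', 'N186P', 'Q302R', 'R180D', 'T802Q'] ∩ ['I937M', 'M719T', 'N186P'] = ['I937M', 'M719T', 'N186P']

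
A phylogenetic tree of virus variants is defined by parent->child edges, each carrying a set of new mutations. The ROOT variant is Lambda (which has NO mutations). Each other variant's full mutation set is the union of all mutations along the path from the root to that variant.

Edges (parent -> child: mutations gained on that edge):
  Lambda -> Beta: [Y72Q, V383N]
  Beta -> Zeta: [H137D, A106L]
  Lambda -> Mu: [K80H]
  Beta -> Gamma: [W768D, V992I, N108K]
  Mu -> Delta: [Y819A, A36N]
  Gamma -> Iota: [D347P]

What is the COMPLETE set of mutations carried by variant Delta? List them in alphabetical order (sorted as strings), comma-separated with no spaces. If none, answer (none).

Answer: A36N,K80H,Y819A

Derivation:
At Lambda: gained [] -> total []
At Mu: gained ['K80H'] -> total ['K80H']
At Delta: gained ['Y819A', 'A36N'] -> total ['A36N', 'K80H', 'Y819A']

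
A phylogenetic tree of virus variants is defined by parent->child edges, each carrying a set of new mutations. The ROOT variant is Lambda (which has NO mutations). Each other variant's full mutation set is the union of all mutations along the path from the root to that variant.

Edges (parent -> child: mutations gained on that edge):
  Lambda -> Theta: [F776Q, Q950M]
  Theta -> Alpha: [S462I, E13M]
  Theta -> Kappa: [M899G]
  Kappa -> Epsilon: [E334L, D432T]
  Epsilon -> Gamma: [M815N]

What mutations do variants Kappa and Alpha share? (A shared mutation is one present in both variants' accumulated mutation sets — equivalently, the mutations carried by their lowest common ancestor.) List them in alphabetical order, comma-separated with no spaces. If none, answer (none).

Answer: F776Q,Q950M

Derivation:
Accumulating mutations along path to Kappa:
  At Lambda: gained [] -> total []
  At Theta: gained ['F776Q', 'Q950M'] -> total ['F776Q', 'Q950M']
  At Kappa: gained ['M899G'] -> total ['F776Q', 'M899G', 'Q950M']
Mutations(Kappa) = ['F776Q', 'M899G', 'Q950M']
Accumulating mutations along path to Alpha:
  At Lambda: gained [] -> total []
  At Theta: gained ['F776Q', 'Q950M'] -> total ['F776Q', 'Q950M']
  At Alpha: gained ['S462I', 'E13M'] -> total ['E13M', 'F776Q', 'Q950M', 'S462I']
Mutations(Alpha) = ['E13M', 'F776Q', 'Q950M', 'S462I']
Intersection: ['F776Q', 'M899G', 'Q950M'] ∩ ['E13M', 'F776Q', 'Q950M', 'S462I'] = ['F776Q', 'Q950M']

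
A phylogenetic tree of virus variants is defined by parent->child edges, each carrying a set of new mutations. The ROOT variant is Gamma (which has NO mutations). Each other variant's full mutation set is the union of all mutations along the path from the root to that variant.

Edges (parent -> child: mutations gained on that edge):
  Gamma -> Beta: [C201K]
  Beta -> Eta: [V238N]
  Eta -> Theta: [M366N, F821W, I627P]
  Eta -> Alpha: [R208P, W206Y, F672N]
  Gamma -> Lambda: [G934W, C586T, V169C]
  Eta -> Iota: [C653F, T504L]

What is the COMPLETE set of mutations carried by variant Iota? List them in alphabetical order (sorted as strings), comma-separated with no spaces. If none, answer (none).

Answer: C201K,C653F,T504L,V238N

Derivation:
At Gamma: gained [] -> total []
At Beta: gained ['C201K'] -> total ['C201K']
At Eta: gained ['V238N'] -> total ['C201K', 'V238N']
At Iota: gained ['C653F', 'T504L'] -> total ['C201K', 'C653F', 'T504L', 'V238N']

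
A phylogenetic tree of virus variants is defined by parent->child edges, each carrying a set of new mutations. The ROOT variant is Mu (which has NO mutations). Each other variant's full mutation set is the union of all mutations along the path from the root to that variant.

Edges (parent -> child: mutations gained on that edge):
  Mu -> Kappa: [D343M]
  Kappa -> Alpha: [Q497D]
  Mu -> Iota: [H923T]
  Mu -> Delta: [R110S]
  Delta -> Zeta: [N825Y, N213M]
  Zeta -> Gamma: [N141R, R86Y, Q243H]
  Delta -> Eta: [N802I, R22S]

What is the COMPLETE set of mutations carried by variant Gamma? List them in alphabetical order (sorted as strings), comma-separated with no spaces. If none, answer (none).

At Mu: gained [] -> total []
At Delta: gained ['R110S'] -> total ['R110S']
At Zeta: gained ['N825Y', 'N213M'] -> total ['N213M', 'N825Y', 'R110S']
At Gamma: gained ['N141R', 'R86Y', 'Q243H'] -> total ['N141R', 'N213M', 'N825Y', 'Q243H', 'R110S', 'R86Y']

Answer: N141R,N213M,N825Y,Q243H,R110S,R86Y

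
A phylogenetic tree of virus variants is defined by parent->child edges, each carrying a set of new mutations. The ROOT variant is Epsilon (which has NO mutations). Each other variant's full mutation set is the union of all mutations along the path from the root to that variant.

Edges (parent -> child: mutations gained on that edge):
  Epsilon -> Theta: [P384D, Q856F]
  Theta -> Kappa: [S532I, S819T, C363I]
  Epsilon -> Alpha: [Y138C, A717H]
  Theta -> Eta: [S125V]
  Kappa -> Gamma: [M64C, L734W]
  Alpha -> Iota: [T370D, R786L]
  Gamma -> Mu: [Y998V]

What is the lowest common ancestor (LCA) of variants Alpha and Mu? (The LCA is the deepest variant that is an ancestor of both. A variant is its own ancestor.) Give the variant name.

Answer: Epsilon

Derivation:
Path from root to Alpha: Epsilon -> Alpha
  ancestors of Alpha: {Epsilon, Alpha}
Path from root to Mu: Epsilon -> Theta -> Kappa -> Gamma -> Mu
  ancestors of Mu: {Epsilon, Theta, Kappa, Gamma, Mu}
Common ancestors: {Epsilon}
Walk up from Mu: Mu (not in ancestors of Alpha), Gamma (not in ancestors of Alpha), Kappa (not in ancestors of Alpha), Theta (not in ancestors of Alpha), Epsilon (in ancestors of Alpha)
Deepest common ancestor (LCA) = Epsilon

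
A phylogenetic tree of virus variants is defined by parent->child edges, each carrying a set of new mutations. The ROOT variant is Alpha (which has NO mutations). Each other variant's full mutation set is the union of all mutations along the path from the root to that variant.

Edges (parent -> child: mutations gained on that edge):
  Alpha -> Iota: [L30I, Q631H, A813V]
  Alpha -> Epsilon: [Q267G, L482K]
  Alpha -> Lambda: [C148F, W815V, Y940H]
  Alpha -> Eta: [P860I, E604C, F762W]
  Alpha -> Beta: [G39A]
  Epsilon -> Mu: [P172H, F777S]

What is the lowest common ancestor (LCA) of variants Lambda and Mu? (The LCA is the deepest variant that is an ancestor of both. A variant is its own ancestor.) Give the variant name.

Path from root to Lambda: Alpha -> Lambda
  ancestors of Lambda: {Alpha, Lambda}
Path from root to Mu: Alpha -> Epsilon -> Mu
  ancestors of Mu: {Alpha, Epsilon, Mu}
Common ancestors: {Alpha}
Walk up from Mu: Mu (not in ancestors of Lambda), Epsilon (not in ancestors of Lambda), Alpha (in ancestors of Lambda)
Deepest common ancestor (LCA) = Alpha

Answer: Alpha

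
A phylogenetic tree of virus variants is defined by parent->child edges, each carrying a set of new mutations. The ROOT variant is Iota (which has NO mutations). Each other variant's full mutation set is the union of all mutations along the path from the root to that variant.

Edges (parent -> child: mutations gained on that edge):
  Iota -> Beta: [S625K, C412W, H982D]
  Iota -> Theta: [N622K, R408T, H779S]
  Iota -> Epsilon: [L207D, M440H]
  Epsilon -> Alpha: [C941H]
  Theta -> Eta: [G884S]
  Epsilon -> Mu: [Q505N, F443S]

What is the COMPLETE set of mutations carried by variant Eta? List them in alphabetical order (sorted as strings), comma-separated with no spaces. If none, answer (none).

Answer: G884S,H779S,N622K,R408T

Derivation:
At Iota: gained [] -> total []
At Theta: gained ['N622K', 'R408T', 'H779S'] -> total ['H779S', 'N622K', 'R408T']
At Eta: gained ['G884S'] -> total ['G884S', 'H779S', 'N622K', 'R408T']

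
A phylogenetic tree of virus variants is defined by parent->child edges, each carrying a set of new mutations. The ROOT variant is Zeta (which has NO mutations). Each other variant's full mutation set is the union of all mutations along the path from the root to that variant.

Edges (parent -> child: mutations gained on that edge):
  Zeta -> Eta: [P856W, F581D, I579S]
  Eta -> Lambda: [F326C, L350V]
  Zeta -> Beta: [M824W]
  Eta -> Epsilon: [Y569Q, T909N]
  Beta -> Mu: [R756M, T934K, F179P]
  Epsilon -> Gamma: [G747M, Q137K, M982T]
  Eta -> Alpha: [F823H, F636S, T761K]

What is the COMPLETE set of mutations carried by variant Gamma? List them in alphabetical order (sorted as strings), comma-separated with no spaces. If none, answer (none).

Answer: F581D,G747M,I579S,M982T,P856W,Q137K,T909N,Y569Q

Derivation:
At Zeta: gained [] -> total []
At Eta: gained ['P856W', 'F581D', 'I579S'] -> total ['F581D', 'I579S', 'P856W']
At Epsilon: gained ['Y569Q', 'T909N'] -> total ['F581D', 'I579S', 'P856W', 'T909N', 'Y569Q']
At Gamma: gained ['G747M', 'Q137K', 'M982T'] -> total ['F581D', 'G747M', 'I579S', 'M982T', 'P856W', 'Q137K', 'T909N', 'Y569Q']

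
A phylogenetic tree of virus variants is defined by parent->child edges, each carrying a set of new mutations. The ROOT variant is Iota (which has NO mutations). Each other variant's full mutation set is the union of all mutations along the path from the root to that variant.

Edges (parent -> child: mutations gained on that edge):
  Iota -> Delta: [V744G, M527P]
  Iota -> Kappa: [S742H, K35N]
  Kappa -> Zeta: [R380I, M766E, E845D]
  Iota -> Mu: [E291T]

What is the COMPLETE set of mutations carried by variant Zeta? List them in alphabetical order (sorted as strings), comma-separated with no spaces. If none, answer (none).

At Iota: gained [] -> total []
At Kappa: gained ['S742H', 'K35N'] -> total ['K35N', 'S742H']
At Zeta: gained ['R380I', 'M766E', 'E845D'] -> total ['E845D', 'K35N', 'M766E', 'R380I', 'S742H']

Answer: E845D,K35N,M766E,R380I,S742H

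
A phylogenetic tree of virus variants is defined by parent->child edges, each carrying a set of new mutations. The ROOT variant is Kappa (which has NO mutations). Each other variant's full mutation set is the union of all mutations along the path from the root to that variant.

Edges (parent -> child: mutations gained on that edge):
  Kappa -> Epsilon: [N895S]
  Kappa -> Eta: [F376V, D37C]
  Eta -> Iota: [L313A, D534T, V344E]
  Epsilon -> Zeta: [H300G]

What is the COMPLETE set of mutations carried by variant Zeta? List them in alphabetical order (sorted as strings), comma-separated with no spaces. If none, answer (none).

At Kappa: gained [] -> total []
At Epsilon: gained ['N895S'] -> total ['N895S']
At Zeta: gained ['H300G'] -> total ['H300G', 'N895S']

Answer: H300G,N895S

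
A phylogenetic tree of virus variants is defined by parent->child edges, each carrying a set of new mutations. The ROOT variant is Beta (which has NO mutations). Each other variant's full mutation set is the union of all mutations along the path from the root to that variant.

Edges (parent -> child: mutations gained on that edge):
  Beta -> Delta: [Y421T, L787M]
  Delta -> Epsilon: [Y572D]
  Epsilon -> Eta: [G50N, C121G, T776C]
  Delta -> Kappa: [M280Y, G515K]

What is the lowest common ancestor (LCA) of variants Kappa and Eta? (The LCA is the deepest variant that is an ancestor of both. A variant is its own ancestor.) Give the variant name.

Answer: Delta

Derivation:
Path from root to Kappa: Beta -> Delta -> Kappa
  ancestors of Kappa: {Beta, Delta, Kappa}
Path from root to Eta: Beta -> Delta -> Epsilon -> Eta
  ancestors of Eta: {Beta, Delta, Epsilon, Eta}
Common ancestors: {Beta, Delta}
Walk up from Eta: Eta (not in ancestors of Kappa), Epsilon (not in ancestors of Kappa), Delta (in ancestors of Kappa), Beta (in ancestors of Kappa)
Deepest common ancestor (LCA) = Delta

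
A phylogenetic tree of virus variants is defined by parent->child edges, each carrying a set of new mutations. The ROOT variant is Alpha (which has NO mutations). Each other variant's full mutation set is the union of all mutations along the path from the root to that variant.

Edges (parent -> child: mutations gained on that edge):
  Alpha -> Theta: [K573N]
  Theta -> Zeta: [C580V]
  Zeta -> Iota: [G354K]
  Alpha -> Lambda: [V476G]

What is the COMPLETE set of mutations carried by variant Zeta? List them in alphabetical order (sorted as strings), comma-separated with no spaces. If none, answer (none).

Answer: C580V,K573N

Derivation:
At Alpha: gained [] -> total []
At Theta: gained ['K573N'] -> total ['K573N']
At Zeta: gained ['C580V'] -> total ['C580V', 'K573N']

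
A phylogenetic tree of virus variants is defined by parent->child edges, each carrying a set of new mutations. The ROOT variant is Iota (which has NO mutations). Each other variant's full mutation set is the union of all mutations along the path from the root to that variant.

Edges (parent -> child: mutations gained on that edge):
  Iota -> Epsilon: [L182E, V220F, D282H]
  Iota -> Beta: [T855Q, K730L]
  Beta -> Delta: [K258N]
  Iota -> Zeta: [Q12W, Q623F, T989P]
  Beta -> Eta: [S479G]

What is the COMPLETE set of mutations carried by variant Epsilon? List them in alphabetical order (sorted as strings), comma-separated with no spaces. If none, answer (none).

Answer: D282H,L182E,V220F

Derivation:
At Iota: gained [] -> total []
At Epsilon: gained ['L182E', 'V220F', 'D282H'] -> total ['D282H', 'L182E', 'V220F']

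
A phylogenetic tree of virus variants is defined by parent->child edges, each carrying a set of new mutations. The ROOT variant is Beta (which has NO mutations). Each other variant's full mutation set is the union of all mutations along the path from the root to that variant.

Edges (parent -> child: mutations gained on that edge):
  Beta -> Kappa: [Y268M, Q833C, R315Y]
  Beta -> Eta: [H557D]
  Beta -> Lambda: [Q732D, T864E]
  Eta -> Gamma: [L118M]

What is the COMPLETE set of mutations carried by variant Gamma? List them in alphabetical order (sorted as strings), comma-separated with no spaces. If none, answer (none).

Answer: H557D,L118M

Derivation:
At Beta: gained [] -> total []
At Eta: gained ['H557D'] -> total ['H557D']
At Gamma: gained ['L118M'] -> total ['H557D', 'L118M']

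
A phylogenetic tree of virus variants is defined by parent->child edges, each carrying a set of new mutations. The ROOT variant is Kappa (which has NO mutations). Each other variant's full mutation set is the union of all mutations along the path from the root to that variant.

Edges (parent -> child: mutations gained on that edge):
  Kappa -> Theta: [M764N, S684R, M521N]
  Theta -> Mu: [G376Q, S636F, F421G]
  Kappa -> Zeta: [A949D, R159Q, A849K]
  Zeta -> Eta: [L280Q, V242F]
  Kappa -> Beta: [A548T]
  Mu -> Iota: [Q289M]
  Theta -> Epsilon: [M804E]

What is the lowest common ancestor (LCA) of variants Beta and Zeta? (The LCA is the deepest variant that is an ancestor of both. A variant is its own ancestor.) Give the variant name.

Path from root to Beta: Kappa -> Beta
  ancestors of Beta: {Kappa, Beta}
Path from root to Zeta: Kappa -> Zeta
  ancestors of Zeta: {Kappa, Zeta}
Common ancestors: {Kappa}
Walk up from Zeta: Zeta (not in ancestors of Beta), Kappa (in ancestors of Beta)
Deepest common ancestor (LCA) = Kappa

Answer: Kappa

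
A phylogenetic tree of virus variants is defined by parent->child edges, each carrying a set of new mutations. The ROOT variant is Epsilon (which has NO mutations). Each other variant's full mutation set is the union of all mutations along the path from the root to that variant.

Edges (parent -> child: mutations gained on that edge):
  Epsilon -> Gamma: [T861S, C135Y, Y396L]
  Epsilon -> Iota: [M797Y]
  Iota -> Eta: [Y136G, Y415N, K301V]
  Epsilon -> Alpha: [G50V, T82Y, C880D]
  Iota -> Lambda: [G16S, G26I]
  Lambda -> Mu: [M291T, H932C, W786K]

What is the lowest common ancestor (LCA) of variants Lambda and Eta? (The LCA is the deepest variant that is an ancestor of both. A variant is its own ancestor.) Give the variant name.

Answer: Iota

Derivation:
Path from root to Lambda: Epsilon -> Iota -> Lambda
  ancestors of Lambda: {Epsilon, Iota, Lambda}
Path from root to Eta: Epsilon -> Iota -> Eta
  ancestors of Eta: {Epsilon, Iota, Eta}
Common ancestors: {Epsilon, Iota}
Walk up from Eta: Eta (not in ancestors of Lambda), Iota (in ancestors of Lambda), Epsilon (in ancestors of Lambda)
Deepest common ancestor (LCA) = Iota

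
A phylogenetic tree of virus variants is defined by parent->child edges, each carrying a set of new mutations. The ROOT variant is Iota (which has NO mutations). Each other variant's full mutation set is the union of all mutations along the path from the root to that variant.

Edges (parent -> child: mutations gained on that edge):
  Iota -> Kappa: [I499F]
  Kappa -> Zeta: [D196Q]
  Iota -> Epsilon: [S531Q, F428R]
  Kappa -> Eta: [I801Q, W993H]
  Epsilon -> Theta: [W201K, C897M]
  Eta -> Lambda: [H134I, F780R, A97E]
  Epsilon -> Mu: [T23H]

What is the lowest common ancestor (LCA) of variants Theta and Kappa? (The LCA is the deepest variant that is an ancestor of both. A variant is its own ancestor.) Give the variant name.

Path from root to Theta: Iota -> Epsilon -> Theta
  ancestors of Theta: {Iota, Epsilon, Theta}
Path from root to Kappa: Iota -> Kappa
  ancestors of Kappa: {Iota, Kappa}
Common ancestors: {Iota}
Walk up from Kappa: Kappa (not in ancestors of Theta), Iota (in ancestors of Theta)
Deepest common ancestor (LCA) = Iota

Answer: Iota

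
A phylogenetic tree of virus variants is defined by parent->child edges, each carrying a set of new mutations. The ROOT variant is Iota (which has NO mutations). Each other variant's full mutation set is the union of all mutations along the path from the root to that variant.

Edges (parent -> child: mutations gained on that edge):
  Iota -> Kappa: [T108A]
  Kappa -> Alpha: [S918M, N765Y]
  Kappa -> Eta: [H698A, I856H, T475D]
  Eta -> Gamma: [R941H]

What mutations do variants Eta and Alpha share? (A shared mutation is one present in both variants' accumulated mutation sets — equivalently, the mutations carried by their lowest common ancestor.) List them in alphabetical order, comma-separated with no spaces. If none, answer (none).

Accumulating mutations along path to Eta:
  At Iota: gained [] -> total []
  At Kappa: gained ['T108A'] -> total ['T108A']
  At Eta: gained ['H698A', 'I856H', 'T475D'] -> total ['H698A', 'I856H', 'T108A', 'T475D']
Mutations(Eta) = ['H698A', 'I856H', 'T108A', 'T475D']
Accumulating mutations along path to Alpha:
  At Iota: gained [] -> total []
  At Kappa: gained ['T108A'] -> total ['T108A']
  At Alpha: gained ['S918M', 'N765Y'] -> total ['N765Y', 'S918M', 'T108A']
Mutations(Alpha) = ['N765Y', 'S918M', 'T108A']
Intersection: ['H698A', 'I856H', 'T108A', 'T475D'] ∩ ['N765Y', 'S918M', 'T108A'] = ['T108A']

Answer: T108A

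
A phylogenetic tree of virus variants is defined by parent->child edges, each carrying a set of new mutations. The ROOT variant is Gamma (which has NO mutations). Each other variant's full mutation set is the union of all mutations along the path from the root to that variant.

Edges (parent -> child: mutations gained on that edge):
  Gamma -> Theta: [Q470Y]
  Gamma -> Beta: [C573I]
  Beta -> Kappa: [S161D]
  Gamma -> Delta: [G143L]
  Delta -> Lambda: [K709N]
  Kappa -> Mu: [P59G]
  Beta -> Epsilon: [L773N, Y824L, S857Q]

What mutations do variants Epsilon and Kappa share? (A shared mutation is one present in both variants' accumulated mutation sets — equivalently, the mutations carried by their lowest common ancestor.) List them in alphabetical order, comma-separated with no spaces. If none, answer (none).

Answer: C573I

Derivation:
Accumulating mutations along path to Epsilon:
  At Gamma: gained [] -> total []
  At Beta: gained ['C573I'] -> total ['C573I']
  At Epsilon: gained ['L773N', 'Y824L', 'S857Q'] -> total ['C573I', 'L773N', 'S857Q', 'Y824L']
Mutations(Epsilon) = ['C573I', 'L773N', 'S857Q', 'Y824L']
Accumulating mutations along path to Kappa:
  At Gamma: gained [] -> total []
  At Beta: gained ['C573I'] -> total ['C573I']
  At Kappa: gained ['S161D'] -> total ['C573I', 'S161D']
Mutations(Kappa) = ['C573I', 'S161D']
Intersection: ['C573I', 'L773N', 'S857Q', 'Y824L'] ∩ ['C573I', 'S161D'] = ['C573I']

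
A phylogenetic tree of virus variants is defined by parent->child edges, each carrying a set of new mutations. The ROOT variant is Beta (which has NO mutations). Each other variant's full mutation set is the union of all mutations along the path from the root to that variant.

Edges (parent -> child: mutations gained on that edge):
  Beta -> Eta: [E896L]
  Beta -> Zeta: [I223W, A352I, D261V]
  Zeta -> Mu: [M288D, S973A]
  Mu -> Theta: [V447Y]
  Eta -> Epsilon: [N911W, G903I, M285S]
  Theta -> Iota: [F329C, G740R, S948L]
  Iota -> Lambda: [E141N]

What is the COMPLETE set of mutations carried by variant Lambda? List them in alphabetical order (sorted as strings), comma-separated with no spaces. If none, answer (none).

Answer: A352I,D261V,E141N,F329C,G740R,I223W,M288D,S948L,S973A,V447Y

Derivation:
At Beta: gained [] -> total []
At Zeta: gained ['I223W', 'A352I', 'D261V'] -> total ['A352I', 'D261V', 'I223W']
At Mu: gained ['M288D', 'S973A'] -> total ['A352I', 'D261V', 'I223W', 'M288D', 'S973A']
At Theta: gained ['V447Y'] -> total ['A352I', 'D261V', 'I223W', 'M288D', 'S973A', 'V447Y']
At Iota: gained ['F329C', 'G740R', 'S948L'] -> total ['A352I', 'D261V', 'F329C', 'G740R', 'I223W', 'M288D', 'S948L', 'S973A', 'V447Y']
At Lambda: gained ['E141N'] -> total ['A352I', 'D261V', 'E141N', 'F329C', 'G740R', 'I223W', 'M288D', 'S948L', 'S973A', 'V447Y']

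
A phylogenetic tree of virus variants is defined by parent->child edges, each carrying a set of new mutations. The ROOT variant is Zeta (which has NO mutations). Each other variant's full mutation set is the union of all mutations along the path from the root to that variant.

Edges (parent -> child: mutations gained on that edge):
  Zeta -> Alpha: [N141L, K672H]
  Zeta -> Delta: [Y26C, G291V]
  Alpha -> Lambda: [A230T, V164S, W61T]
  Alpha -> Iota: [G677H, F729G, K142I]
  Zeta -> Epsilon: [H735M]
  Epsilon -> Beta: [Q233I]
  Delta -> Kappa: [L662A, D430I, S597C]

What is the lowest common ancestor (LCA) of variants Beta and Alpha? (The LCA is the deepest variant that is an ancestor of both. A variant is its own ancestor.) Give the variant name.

Answer: Zeta

Derivation:
Path from root to Beta: Zeta -> Epsilon -> Beta
  ancestors of Beta: {Zeta, Epsilon, Beta}
Path from root to Alpha: Zeta -> Alpha
  ancestors of Alpha: {Zeta, Alpha}
Common ancestors: {Zeta}
Walk up from Alpha: Alpha (not in ancestors of Beta), Zeta (in ancestors of Beta)
Deepest common ancestor (LCA) = Zeta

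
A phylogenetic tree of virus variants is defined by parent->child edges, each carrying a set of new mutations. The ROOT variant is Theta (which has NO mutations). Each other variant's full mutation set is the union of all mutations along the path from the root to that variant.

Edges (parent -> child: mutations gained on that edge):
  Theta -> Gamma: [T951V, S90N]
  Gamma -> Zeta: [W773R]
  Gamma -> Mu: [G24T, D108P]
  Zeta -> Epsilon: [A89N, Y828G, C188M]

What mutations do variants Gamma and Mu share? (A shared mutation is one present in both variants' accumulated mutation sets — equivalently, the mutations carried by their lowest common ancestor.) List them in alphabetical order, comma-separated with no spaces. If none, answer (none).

Accumulating mutations along path to Gamma:
  At Theta: gained [] -> total []
  At Gamma: gained ['T951V', 'S90N'] -> total ['S90N', 'T951V']
Mutations(Gamma) = ['S90N', 'T951V']
Accumulating mutations along path to Mu:
  At Theta: gained [] -> total []
  At Gamma: gained ['T951V', 'S90N'] -> total ['S90N', 'T951V']
  At Mu: gained ['G24T', 'D108P'] -> total ['D108P', 'G24T', 'S90N', 'T951V']
Mutations(Mu) = ['D108P', 'G24T', 'S90N', 'T951V']
Intersection: ['S90N', 'T951V'] ∩ ['D108P', 'G24T', 'S90N', 'T951V'] = ['S90N', 'T951V']

Answer: S90N,T951V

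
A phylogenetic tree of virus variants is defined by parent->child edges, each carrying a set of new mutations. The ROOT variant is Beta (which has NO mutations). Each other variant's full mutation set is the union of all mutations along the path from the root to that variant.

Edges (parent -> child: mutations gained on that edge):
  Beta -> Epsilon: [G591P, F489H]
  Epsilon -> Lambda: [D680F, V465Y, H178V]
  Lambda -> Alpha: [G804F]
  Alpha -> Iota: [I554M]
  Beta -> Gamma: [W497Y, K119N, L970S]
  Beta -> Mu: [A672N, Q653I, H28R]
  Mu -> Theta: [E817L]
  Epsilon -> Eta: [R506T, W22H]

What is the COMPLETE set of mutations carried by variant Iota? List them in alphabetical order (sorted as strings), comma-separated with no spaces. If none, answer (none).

At Beta: gained [] -> total []
At Epsilon: gained ['G591P', 'F489H'] -> total ['F489H', 'G591P']
At Lambda: gained ['D680F', 'V465Y', 'H178V'] -> total ['D680F', 'F489H', 'G591P', 'H178V', 'V465Y']
At Alpha: gained ['G804F'] -> total ['D680F', 'F489H', 'G591P', 'G804F', 'H178V', 'V465Y']
At Iota: gained ['I554M'] -> total ['D680F', 'F489H', 'G591P', 'G804F', 'H178V', 'I554M', 'V465Y']

Answer: D680F,F489H,G591P,G804F,H178V,I554M,V465Y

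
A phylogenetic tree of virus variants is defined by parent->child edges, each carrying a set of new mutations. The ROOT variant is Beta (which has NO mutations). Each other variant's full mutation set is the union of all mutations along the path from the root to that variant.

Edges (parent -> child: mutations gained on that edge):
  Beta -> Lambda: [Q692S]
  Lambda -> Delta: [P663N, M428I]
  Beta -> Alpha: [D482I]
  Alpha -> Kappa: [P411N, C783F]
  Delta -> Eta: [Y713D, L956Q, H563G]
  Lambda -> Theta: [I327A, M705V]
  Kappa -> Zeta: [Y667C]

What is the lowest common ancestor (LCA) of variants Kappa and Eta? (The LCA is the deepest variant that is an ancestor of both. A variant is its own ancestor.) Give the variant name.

Answer: Beta

Derivation:
Path from root to Kappa: Beta -> Alpha -> Kappa
  ancestors of Kappa: {Beta, Alpha, Kappa}
Path from root to Eta: Beta -> Lambda -> Delta -> Eta
  ancestors of Eta: {Beta, Lambda, Delta, Eta}
Common ancestors: {Beta}
Walk up from Eta: Eta (not in ancestors of Kappa), Delta (not in ancestors of Kappa), Lambda (not in ancestors of Kappa), Beta (in ancestors of Kappa)
Deepest common ancestor (LCA) = Beta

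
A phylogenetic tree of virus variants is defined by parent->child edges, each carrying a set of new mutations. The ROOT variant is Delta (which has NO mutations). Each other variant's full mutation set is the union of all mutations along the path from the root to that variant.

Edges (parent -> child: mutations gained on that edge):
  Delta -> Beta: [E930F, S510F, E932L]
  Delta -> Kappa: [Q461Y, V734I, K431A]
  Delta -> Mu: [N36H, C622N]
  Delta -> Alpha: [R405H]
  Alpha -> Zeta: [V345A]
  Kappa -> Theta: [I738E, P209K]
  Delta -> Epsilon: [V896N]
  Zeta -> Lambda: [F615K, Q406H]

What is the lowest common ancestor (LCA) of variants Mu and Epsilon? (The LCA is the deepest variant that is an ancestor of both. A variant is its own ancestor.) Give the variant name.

Answer: Delta

Derivation:
Path from root to Mu: Delta -> Mu
  ancestors of Mu: {Delta, Mu}
Path from root to Epsilon: Delta -> Epsilon
  ancestors of Epsilon: {Delta, Epsilon}
Common ancestors: {Delta}
Walk up from Epsilon: Epsilon (not in ancestors of Mu), Delta (in ancestors of Mu)
Deepest common ancestor (LCA) = Delta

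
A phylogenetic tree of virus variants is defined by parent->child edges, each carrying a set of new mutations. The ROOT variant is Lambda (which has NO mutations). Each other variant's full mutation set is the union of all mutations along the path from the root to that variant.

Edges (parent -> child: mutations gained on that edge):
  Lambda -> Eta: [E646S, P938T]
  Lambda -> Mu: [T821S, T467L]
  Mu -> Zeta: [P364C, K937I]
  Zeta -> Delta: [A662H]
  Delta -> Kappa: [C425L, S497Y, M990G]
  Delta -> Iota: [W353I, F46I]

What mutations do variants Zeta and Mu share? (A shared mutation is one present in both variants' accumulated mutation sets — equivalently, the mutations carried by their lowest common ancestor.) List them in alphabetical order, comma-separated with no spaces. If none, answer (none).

Answer: T467L,T821S

Derivation:
Accumulating mutations along path to Zeta:
  At Lambda: gained [] -> total []
  At Mu: gained ['T821S', 'T467L'] -> total ['T467L', 'T821S']
  At Zeta: gained ['P364C', 'K937I'] -> total ['K937I', 'P364C', 'T467L', 'T821S']
Mutations(Zeta) = ['K937I', 'P364C', 'T467L', 'T821S']
Accumulating mutations along path to Mu:
  At Lambda: gained [] -> total []
  At Mu: gained ['T821S', 'T467L'] -> total ['T467L', 'T821S']
Mutations(Mu) = ['T467L', 'T821S']
Intersection: ['K937I', 'P364C', 'T467L', 'T821S'] ∩ ['T467L', 'T821S'] = ['T467L', 'T821S']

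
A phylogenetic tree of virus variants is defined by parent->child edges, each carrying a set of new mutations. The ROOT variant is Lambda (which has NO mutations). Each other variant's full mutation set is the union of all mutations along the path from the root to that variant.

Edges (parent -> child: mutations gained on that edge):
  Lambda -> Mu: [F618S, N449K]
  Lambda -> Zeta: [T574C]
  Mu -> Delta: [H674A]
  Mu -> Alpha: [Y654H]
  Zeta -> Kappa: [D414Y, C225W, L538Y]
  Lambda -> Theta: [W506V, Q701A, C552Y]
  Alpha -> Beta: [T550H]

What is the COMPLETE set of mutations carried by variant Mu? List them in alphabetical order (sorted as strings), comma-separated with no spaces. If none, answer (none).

Answer: F618S,N449K

Derivation:
At Lambda: gained [] -> total []
At Mu: gained ['F618S', 'N449K'] -> total ['F618S', 'N449K']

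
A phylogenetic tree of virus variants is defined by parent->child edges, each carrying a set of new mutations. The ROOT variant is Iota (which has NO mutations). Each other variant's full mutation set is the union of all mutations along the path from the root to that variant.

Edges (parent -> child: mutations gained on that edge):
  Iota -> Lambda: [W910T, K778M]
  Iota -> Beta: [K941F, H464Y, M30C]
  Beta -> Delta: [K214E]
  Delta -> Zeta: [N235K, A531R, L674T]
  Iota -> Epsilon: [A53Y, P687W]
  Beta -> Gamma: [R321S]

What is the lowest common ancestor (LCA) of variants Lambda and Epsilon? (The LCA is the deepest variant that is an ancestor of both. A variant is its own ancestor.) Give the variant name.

Answer: Iota

Derivation:
Path from root to Lambda: Iota -> Lambda
  ancestors of Lambda: {Iota, Lambda}
Path from root to Epsilon: Iota -> Epsilon
  ancestors of Epsilon: {Iota, Epsilon}
Common ancestors: {Iota}
Walk up from Epsilon: Epsilon (not in ancestors of Lambda), Iota (in ancestors of Lambda)
Deepest common ancestor (LCA) = Iota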